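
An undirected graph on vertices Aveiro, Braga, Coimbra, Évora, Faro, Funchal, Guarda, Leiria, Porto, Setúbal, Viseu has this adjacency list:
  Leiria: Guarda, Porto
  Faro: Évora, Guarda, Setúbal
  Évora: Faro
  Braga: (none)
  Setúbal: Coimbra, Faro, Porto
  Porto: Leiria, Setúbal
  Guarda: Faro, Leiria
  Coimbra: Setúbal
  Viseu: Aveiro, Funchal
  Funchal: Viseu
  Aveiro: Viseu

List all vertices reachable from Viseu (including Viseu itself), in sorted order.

Start at Viseu.
Its neighbours: Aveiro, Funchal.
Nothing further is reachable.

Aveiro, Funchal, Viseu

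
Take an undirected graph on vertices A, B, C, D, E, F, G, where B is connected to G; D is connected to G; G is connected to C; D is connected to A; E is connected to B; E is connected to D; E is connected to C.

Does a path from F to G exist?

No

F has no edges, so nothing is reachable from it.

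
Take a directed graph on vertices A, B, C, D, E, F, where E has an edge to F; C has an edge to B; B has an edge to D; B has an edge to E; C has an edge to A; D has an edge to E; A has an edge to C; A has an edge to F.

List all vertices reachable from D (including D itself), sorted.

D, E, F

Start at D.
Its neighbours: E.
Then their neighbours: F.
Nothing further is reachable.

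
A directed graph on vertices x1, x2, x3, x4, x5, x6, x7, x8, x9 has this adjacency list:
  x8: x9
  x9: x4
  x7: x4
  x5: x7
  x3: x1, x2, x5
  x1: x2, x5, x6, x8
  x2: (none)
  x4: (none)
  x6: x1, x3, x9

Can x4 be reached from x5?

Yes

Explore from x5.
Distance 1: reach x7.
Distance 2: reach x4.
Found x4.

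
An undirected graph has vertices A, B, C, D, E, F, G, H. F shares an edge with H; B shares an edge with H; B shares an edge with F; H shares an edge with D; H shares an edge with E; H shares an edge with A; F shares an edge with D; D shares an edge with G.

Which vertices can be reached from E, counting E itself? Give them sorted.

Start at E.
Its neighbours: H.
Then their neighbours: A, B, D, F.
Then next layer: G.
Nothing further is reachable.

A, B, D, E, F, G, H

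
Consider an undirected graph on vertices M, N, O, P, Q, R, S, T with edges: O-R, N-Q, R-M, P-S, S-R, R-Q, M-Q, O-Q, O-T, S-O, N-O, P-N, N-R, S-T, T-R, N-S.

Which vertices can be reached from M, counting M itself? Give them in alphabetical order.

M, N, O, P, Q, R, S, T

Start at M.
Its neighbours: Q, R.
Then their neighbours: N, O, S, T.
Then next layer: P.
Every vertex is now reached.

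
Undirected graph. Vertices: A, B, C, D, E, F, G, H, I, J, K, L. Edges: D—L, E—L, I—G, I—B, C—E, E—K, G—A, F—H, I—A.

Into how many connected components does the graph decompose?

4

From A: component {A, B, G, I}.
From C: component {C, D, E, K, L}.
From F: component {F, H}.
From J: component {J}.
That's 4 components.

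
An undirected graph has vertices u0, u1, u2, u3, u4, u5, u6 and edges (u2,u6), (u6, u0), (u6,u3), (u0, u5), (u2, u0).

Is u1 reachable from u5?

Explore from u5.
Distance 1: reach u0.
Distance 2: reach u2, u6.
Distance 3: reach u3.
The search is exhausted without reaching u1; it lies in a different component.

No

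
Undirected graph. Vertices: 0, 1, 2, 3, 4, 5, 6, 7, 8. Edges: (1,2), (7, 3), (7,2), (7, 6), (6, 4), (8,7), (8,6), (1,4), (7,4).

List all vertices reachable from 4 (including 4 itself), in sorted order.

Start at 4.
Its neighbours: 1, 6, 7.
Then their neighbours: 2, 3, 8.
Nothing further is reachable.

1, 2, 3, 4, 6, 7, 8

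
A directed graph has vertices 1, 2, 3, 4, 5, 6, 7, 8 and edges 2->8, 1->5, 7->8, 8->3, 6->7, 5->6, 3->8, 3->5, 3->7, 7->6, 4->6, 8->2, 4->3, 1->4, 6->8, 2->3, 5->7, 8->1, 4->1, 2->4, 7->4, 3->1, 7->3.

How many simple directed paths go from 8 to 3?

12

8→1→4→3
8→1→4→6→7→3
8→1→5→6→7→3
8→1→5→6→7→4→3
8→1→5→7→3
8→1→5→7→4→3
8→2→3
8→2→4→1→5→6→7→3
8→2→4→1→5→7→3
8→2→4→3
8→2→4→6→7→3
8→3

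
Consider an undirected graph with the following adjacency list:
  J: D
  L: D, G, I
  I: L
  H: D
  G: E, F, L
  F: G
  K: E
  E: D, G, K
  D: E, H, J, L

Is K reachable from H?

Yes

Explore from H.
Distance 1: reach D.
Distance 2: reach E, J, L.
Distance 3: reach G, I, K.
Found K.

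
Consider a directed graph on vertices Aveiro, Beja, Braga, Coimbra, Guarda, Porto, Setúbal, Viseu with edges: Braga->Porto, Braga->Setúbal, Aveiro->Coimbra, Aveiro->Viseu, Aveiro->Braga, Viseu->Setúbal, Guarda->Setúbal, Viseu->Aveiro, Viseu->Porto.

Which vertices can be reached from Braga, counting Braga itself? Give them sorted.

Start at Braga.
Its neighbours: Porto, Setúbal.
Nothing further is reachable.

Braga, Porto, Setúbal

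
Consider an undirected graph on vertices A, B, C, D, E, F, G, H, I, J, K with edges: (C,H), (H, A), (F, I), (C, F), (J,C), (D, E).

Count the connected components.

From A: component {A, C, F, H, I, J}.
From B: component {B}.
From D: component {D, E}.
From G: component {G}.
From K: component {K}.
That's 5 components.

5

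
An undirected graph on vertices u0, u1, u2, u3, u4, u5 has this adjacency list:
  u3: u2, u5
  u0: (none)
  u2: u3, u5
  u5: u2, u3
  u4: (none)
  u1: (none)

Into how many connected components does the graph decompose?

4

From u0: component {u0}.
From u1: component {u1}.
From u2: component {u2, u3, u5}.
From u4: component {u4}.
That's 4 components.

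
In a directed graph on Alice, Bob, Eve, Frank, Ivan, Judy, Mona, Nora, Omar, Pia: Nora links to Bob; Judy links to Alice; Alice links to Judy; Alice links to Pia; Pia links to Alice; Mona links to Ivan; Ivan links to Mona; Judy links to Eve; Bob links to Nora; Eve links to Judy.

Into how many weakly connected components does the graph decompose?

From Alice: component {Alice, Eve, Judy, Pia}.
From Bob: component {Bob, Nora}.
From Frank: component {Frank}.
From Ivan: component {Ivan, Mona}.
From Omar: component {Omar}.
That's 5 components.

5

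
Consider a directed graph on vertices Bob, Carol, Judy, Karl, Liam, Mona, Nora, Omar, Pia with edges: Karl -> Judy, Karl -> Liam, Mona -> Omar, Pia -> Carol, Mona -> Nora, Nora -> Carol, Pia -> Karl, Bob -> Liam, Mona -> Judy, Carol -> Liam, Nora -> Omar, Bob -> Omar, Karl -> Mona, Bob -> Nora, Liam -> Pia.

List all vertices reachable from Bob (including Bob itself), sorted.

Bob, Carol, Judy, Karl, Liam, Mona, Nora, Omar, Pia

Start at Bob.
Its neighbours: Liam, Nora, Omar.
Then their neighbours: Carol, Pia.
Then next layer: Karl.
Then next layer: Judy, Mona.
Every vertex is now reached.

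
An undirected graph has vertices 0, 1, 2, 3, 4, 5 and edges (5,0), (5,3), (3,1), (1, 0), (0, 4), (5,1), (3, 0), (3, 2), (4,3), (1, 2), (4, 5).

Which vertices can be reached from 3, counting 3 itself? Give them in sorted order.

Start at 3.
Its neighbours: 0, 1, 2, 4, 5.
Every vertex is now reached.

0, 1, 2, 3, 4, 5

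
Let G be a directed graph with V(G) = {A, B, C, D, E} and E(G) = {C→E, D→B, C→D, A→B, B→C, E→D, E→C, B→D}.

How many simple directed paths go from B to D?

B→C→D
B→C→E→D
B→D

3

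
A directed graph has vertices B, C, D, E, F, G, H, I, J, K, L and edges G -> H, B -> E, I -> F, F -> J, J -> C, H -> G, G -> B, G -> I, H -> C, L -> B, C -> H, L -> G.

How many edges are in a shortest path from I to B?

6

Distance 0: I.
Distance 1: F.
Distance 2: J.
Distance 3: C.
Distance 4: H.
Distance 5: G.
Distance 6: B — contains B.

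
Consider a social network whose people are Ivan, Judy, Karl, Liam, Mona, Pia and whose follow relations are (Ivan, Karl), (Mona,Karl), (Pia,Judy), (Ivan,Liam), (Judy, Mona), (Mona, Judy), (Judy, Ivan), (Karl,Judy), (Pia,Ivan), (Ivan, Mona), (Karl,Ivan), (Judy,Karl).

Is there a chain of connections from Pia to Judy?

Yes

Explore from Pia.
Distance 1: reach Ivan, Judy.
Found Judy.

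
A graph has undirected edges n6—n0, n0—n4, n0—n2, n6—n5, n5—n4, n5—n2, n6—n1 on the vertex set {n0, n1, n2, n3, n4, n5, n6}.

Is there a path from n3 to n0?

n3 has no edges, so nothing is reachable from it.

No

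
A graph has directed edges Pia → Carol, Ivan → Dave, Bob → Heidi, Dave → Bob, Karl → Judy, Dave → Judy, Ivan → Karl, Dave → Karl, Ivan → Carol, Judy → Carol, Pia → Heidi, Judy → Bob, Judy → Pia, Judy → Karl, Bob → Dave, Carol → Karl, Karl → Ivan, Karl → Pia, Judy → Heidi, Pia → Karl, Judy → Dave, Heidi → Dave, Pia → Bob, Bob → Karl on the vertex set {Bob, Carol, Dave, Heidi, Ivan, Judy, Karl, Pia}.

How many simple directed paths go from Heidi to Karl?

Heidi→Dave→Bob→Karl
Heidi→Dave→Judy→Bob→Karl
Heidi→Dave→Judy→Carol→Karl
Heidi→Dave→Judy→Karl
Heidi→Dave→Judy→Pia→Bob→Karl
Heidi→Dave→Judy→Pia→Carol→Karl
Heidi→Dave→Judy→Pia→Karl
Heidi→Dave→Karl

8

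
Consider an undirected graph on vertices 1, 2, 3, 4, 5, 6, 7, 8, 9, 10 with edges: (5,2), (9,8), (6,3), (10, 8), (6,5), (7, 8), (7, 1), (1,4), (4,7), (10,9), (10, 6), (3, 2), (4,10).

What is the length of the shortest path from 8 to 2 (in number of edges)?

Distance 0: 8.
Distance 1: 7, 9, 10.
Distance 2: 1, 4, 6.
Distance 3: 3, 5.
Distance 4: 2 — contains 2.

4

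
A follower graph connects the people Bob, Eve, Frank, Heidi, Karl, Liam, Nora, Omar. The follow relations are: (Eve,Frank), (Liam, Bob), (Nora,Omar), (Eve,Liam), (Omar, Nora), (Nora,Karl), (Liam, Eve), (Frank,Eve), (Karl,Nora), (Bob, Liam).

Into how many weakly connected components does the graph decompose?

3

From Bob: component {Bob, Eve, Frank, Liam}.
From Heidi: component {Heidi}.
From Karl: component {Karl, Nora, Omar}.
That's 3 components.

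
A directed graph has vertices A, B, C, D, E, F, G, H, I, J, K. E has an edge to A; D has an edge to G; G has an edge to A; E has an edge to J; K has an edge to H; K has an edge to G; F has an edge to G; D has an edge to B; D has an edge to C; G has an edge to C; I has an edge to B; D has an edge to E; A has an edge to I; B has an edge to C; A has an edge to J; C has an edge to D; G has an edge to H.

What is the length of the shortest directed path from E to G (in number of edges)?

6

Distance 0: E.
Distance 1: A, J.
Distance 2: I.
Distance 3: B.
Distance 4: C.
Distance 5: D.
Distance 6: G — contains G.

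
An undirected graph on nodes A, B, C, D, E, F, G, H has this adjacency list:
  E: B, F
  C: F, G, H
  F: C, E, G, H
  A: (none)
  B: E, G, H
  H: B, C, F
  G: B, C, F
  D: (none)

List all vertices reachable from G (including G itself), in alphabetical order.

Start at G.
Its neighbours: B, C, F.
Then their neighbours: E, H.
Nothing further is reachable.

B, C, E, F, G, H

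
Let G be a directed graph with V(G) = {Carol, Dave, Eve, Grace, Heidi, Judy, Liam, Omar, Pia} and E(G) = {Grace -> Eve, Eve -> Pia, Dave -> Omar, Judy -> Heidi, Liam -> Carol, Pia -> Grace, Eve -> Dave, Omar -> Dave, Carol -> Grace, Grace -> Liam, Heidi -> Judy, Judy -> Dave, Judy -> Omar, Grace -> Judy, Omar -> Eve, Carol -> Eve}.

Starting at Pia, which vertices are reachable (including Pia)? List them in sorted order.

Carol, Dave, Eve, Grace, Heidi, Judy, Liam, Omar, Pia

Start at Pia.
Its neighbours: Grace.
Then their neighbours: Eve, Judy, Liam.
Then next layer: Carol, Dave, Heidi, Omar.
Every vertex is now reached.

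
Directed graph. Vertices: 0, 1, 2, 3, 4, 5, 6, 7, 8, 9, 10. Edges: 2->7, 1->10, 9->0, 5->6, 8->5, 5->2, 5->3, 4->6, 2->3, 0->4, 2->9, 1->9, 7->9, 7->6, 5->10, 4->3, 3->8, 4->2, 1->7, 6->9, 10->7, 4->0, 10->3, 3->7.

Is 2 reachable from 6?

Explore from 6.
Distance 1: reach 9.
Distance 2: reach 0.
Distance 3: reach 4.
Distance 4: reach 2, 3.
Found 2.

Yes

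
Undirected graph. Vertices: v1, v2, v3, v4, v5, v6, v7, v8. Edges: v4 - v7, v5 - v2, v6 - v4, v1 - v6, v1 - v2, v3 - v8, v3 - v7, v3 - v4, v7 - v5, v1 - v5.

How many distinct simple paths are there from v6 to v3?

v6–v1–v2–v5–v7–v3
v6–v1–v2–v5–v7–v4–v3
v6–v1–v5–v7–v3
v6–v1–v5–v7–v4–v3
v6–v4–v3
v6–v4–v7–v3

6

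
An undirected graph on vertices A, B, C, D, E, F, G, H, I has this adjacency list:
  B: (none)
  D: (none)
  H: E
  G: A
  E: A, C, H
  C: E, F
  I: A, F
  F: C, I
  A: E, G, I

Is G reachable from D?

No

D has no edges, so nothing is reachable from it.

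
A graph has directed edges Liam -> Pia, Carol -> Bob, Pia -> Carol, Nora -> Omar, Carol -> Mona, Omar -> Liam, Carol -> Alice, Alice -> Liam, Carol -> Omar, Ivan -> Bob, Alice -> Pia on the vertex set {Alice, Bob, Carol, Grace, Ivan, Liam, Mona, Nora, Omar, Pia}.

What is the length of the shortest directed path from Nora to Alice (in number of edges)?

Distance 0: Nora.
Distance 1: Omar.
Distance 2: Liam.
Distance 3: Pia.
Distance 4: Carol.
Distance 5: Alice, Bob, Mona — contains Alice.

5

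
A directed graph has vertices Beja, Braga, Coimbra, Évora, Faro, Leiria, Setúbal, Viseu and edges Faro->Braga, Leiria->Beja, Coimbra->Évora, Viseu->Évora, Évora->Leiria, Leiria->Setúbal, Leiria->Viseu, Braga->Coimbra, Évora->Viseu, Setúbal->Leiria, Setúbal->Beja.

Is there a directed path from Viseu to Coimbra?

Explore from Viseu.
Distance 1: reach Évora.
Distance 2: reach Leiria.
Distance 3: reach Beja, Setúbal.
The search from Viseu is exhausted; no directed path reaches Coimbra.

No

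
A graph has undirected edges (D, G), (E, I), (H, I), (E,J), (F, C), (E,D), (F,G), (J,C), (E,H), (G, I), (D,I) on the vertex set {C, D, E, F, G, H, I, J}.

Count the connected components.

From C: component {C, D, E, F, G, H, I, J}.
That's 1 component.

1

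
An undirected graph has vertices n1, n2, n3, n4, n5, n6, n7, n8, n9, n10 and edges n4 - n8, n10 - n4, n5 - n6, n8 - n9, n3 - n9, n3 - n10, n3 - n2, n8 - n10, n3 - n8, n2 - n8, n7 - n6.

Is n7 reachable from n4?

No

Explore from n4.
Distance 1: reach n8, n10.
Distance 2: reach n2, n3, n9.
The search is exhausted without reaching n7; it lies in a different component.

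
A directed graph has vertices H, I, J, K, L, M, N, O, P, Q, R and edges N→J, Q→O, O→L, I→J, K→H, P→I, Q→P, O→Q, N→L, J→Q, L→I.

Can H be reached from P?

No

Explore from P.
Distance 1: reach I.
Distance 2: reach J.
Distance 3: reach Q.
Distance 4: reach O.
Distance 5: reach L.
The search from P is exhausted; no directed path reaches H.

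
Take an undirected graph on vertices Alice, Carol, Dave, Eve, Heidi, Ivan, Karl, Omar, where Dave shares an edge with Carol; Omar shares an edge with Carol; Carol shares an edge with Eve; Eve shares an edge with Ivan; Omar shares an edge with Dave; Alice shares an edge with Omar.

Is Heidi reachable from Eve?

No

Explore from Eve.
Distance 1: reach Carol, Ivan.
Distance 2: reach Dave, Omar.
Distance 3: reach Alice.
The search is exhausted without reaching Heidi; it lies in a different component.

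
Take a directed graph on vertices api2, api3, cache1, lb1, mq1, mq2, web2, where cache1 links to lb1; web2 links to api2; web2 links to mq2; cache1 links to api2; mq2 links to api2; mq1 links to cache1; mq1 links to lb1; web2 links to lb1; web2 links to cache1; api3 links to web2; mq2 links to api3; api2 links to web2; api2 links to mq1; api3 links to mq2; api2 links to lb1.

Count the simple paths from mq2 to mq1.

mq2→api2→mq1
mq2→api3→web2→api2→mq1
mq2→api3→web2→cache1→api2→mq1

3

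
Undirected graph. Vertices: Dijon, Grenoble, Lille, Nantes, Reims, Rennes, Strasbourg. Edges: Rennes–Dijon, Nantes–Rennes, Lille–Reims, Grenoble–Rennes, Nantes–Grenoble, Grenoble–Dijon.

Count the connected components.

3

From Dijon: component {Dijon, Grenoble, Nantes, Rennes}.
From Lille: component {Lille, Reims}.
From Strasbourg: component {Strasbourg}.
That's 3 components.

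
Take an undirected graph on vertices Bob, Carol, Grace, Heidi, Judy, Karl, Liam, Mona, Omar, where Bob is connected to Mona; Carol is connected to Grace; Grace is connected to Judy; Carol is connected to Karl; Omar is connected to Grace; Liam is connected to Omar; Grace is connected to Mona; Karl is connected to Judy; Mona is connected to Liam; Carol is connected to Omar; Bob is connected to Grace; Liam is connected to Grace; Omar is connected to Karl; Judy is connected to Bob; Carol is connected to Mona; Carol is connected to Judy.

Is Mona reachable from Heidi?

No

Heidi has no edges, so nothing is reachable from it.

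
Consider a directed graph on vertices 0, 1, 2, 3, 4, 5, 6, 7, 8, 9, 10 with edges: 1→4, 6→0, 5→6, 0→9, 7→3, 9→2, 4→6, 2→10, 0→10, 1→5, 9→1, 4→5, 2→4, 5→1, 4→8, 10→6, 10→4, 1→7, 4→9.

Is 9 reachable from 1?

Yes

Explore from 1.
Distance 1: reach 4, 5, 7.
Distance 2: reach 3, 6, 8, 9.
Found 9.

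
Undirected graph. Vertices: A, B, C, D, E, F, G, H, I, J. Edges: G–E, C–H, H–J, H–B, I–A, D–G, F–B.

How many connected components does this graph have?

From A: component {A, I}.
From B: component {B, C, F, H, J}.
From D: component {D, E, G}.
That's 3 components.

3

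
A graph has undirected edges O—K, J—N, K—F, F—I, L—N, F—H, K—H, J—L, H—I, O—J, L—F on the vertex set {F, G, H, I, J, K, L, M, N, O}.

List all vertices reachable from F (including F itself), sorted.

F, H, I, J, K, L, N, O

Start at F.
Its neighbours: H, I, K, L.
Then their neighbours: J, N, O.
Nothing further is reachable.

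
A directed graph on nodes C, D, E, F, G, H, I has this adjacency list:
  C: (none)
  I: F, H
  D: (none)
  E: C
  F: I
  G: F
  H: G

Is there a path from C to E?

No

C has no outgoing edges, so nothing is reachable from it.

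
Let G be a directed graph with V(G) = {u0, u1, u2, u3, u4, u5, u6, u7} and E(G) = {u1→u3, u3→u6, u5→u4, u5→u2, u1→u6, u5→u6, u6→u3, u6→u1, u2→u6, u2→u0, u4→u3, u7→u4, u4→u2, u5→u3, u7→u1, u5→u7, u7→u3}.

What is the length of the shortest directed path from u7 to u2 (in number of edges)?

Distance 0: u7.
Distance 1: u1, u3, u4.
Distance 2: u2, u6 — contains u2.

2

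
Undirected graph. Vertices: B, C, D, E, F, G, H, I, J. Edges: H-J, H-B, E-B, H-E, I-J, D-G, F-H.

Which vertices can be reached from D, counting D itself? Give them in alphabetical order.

Start at D.
Its neighbours: G.
Nothing further is reachable.

D, G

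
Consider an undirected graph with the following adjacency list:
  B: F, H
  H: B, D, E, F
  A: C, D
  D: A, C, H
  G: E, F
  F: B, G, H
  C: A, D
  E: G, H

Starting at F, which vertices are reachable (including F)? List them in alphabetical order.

A, B, C, D, E, F, G, H

Start at F.
Its neighbours: B, G, H.
Then their neighbours: D, E.
Then next layer: A, C.
Every vertex is now reached.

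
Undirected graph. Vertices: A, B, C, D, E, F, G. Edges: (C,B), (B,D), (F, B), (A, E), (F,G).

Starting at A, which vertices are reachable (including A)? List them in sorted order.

Start at A.
Its neighbours: E.
Nothing further is reachable.

A, E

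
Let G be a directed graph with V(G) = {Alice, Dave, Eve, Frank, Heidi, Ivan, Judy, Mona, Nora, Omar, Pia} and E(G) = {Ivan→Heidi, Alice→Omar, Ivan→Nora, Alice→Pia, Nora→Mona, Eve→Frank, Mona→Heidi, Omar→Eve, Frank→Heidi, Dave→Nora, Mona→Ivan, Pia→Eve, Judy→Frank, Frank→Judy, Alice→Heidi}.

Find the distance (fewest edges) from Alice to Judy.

4

Distance 0: Alice.
Distance 1: Heidi, Omar, Pia.
Distance 2: Eve.
Distance 3: Frank.
Distance 4: Judy — contains Judy.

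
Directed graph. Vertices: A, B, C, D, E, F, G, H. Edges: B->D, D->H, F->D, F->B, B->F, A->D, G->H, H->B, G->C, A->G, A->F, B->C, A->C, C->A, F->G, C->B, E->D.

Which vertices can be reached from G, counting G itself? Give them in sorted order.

Start at G.
Its neighbours: C, H.
Then their neighbours: A, B.
Then next layer: D, F.
Nothing further is reachable.

A, B, C, D, F, G, H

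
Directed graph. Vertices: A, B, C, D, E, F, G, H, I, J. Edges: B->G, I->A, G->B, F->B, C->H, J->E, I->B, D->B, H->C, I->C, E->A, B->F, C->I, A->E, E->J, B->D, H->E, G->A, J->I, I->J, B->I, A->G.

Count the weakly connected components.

1

From A: component {A, B, C, D, E, F, G, H, I, J}.
That's 1 component.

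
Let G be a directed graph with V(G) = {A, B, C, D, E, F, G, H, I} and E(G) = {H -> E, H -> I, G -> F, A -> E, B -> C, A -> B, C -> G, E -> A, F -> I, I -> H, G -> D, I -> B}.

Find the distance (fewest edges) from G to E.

4

Distance 0: G.
Distance 1: D, F.
Distance 2: I.
Distance 3: B, H.
Distance 4: C, E — contains E.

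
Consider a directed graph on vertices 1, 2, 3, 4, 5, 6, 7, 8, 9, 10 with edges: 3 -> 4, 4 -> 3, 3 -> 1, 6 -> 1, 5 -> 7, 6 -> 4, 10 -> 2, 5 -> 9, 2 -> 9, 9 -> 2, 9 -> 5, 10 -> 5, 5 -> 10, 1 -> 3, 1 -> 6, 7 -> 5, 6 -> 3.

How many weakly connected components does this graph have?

3

From 1: component {1, 3, 4, 6}.
From 2: component {2, 5, 7, 9, 10}.
From 8: component {8}.
That's 3 components.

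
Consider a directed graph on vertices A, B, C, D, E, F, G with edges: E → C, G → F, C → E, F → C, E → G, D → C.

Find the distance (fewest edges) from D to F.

4

Distance 0: D.
Distance 1: C.
Distance 2: E.
Distance 3: G.
Distance 4: F — contains F.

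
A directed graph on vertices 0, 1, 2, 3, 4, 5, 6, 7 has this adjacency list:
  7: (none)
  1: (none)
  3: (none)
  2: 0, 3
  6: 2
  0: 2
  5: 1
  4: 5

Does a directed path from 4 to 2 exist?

No

Explore from 4.
Distance 1: reach 5.
Distance 2: reach 1.
The search from 4 is exhausted; no directed path reaches 2.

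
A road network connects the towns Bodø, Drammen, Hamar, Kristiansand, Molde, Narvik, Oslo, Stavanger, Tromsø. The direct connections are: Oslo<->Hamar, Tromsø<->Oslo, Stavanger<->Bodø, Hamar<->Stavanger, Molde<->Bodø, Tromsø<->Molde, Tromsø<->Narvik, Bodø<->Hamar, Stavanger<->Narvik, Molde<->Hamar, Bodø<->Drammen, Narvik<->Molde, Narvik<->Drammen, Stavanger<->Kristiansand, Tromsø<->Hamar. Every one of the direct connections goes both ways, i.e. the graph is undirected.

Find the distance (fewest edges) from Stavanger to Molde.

2

Distance 0: Stavanger.
Distance 1: Bodø, Hamar, Kristiansand, Narvik.
Distance 2: Drammen, Molde, Oslo, Tromsø — contains Molde.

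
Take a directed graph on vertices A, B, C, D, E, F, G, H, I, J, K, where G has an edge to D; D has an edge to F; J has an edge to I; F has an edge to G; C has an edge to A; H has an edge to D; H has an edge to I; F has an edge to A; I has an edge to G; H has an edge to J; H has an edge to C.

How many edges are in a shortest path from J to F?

Distance 0: J.
Distance 1: I.
Distance 2: G.
Distance 3: D.
Distance 4: F — contains F.

4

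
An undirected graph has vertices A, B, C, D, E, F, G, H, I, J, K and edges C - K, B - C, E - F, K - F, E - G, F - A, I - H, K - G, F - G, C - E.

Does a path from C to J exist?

No

Explore from C.
Distance 1: reach B, E, K.
Distance 2: reach F, G.
Distance 3: reach A.
The search is exhausted without reaching J; it lies in a different component.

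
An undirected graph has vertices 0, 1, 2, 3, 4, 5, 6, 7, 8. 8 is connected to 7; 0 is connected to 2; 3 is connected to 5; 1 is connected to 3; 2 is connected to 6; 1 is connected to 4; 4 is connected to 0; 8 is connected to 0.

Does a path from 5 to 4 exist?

Yes

Explore from 5.
Distance 1: reach 3.
Distance 2: reach 1.
Distance 3: reach 4.
Found 4.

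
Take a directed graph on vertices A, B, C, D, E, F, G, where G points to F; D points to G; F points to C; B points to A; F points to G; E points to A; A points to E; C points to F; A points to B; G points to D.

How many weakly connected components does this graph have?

2

From A: component {A, B, E}.
From C: component {C, D, F, G}.
That's 2 components.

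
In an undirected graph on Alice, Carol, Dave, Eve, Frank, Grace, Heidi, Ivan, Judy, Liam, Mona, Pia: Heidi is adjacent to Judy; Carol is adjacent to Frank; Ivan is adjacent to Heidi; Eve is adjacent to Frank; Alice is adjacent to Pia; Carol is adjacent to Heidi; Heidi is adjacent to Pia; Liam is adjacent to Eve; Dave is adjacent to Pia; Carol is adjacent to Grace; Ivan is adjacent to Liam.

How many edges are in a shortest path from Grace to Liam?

Distance 0: Grace.
Distance 1: Carol.
Distance 2: Frank, Heidi.
Distance 3: Eve, Ivan, Judy, Pia.
Distance 4: Alice, Dave, Liam — contains Liam.

4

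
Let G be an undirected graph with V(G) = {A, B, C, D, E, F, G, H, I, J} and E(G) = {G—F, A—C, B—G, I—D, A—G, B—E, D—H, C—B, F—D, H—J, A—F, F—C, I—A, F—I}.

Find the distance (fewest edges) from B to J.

Distance 0: B.
Distance 1: C, E, G.
Distance 2: A, F.
Distance 3: D, I.
Distance 4: H.
Distance 5: J — contains J.

5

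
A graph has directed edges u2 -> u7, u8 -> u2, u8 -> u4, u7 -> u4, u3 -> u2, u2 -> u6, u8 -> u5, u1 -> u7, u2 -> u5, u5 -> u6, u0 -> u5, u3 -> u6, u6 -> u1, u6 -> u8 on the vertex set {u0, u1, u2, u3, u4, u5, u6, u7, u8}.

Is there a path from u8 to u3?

No

Explore from u8.
Distance 1: reach u2, u4, u5.
Distance 2: reach u6, u7.
Distance 3: reach u1.
The search from u8 is exhausted; no directed path reaches u3.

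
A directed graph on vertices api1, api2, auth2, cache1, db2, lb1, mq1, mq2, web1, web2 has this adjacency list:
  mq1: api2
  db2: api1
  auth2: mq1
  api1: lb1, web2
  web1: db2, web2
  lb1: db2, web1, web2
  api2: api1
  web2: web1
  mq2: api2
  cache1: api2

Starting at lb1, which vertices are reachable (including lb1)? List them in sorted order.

Start at lb1.
Its neighbours: db2, web1, web2.
Then their neighbours: api1.
Nothing further is reachable.

api1, db2, lb1, web1, web2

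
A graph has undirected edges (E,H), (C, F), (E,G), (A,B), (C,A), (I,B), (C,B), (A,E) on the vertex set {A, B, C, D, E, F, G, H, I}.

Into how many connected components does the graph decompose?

2

From A: component {A, B, C, E, F, G, H, I}.
From D: component {D}.
That's 2 components.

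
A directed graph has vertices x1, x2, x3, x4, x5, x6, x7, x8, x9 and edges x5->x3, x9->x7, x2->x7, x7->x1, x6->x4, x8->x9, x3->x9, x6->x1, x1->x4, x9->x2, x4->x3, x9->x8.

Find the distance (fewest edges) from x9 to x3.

4

Distance 0: x9.
Distance 1: x2, x7, x8.
Distance 2: x1.
Distance 3: x4.
Distance 4: x3 — contains x3.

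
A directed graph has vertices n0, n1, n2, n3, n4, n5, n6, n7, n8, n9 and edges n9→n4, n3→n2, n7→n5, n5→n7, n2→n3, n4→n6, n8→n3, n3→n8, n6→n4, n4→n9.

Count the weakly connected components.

From n0: component {n0}.
From n1: component {n1}.
From n2: component {n2, n3, n8}.
From n4: component {n4, n6, n9}.
From n5: component {n5, n7}.
That's 5 components.

5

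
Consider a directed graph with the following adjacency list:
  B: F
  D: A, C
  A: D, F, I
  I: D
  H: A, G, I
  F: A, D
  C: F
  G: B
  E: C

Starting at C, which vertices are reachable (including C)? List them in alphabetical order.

Start at C.
Its neighbours: F.
Then their neighbours: A, D.
Then next layer: I.
Nothing further is reachable.

A, C, D, F, I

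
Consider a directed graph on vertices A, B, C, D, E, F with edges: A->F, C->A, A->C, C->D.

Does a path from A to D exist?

Yes

Explore from A.
Distance 1: reach C, F.
Distance 2: reach D.
Found D.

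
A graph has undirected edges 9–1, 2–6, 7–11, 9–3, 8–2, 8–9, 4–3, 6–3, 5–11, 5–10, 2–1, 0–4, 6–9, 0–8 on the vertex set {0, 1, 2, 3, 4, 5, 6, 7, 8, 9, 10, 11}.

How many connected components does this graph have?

2

From 0: component {0, 1, 2, 3, 4, 6, 8, 9}.
From 5: component {5, 7, 10, 11}.
That's 2 components.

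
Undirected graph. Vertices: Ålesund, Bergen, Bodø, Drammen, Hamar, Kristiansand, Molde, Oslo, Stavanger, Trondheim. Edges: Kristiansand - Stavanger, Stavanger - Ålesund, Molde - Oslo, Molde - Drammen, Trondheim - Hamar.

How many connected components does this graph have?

From Ålesund: component {Ålesund, Kristiansand, Stavanger}.
From Bergen: component {Bergen}.
From Bodø: component {Bodø}.
From Drammen: component {Drammen, Molde, Oslo}.
From Hamar: component {Hamar, Trondheim}.
That's 5 components.

5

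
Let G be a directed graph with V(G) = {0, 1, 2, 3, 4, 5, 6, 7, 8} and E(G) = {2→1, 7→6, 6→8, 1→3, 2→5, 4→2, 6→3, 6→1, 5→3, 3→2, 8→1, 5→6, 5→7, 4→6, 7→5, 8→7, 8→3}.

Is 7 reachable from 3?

Yes

Explore from 3.
Distance 1: reach 2.
Distance 2: reach 1, 5.
Distance 3: reach 6, 7.
Found 7.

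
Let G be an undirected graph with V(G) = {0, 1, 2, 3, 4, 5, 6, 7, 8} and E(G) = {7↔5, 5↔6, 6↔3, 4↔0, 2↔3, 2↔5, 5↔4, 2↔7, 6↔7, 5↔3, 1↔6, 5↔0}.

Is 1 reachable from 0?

Explore from 0.
Distance 1: reach 4, 5.
Distance 2: reach 2, 3, 6, 7.
Distance 3: reach 1.
Found 1.

Yes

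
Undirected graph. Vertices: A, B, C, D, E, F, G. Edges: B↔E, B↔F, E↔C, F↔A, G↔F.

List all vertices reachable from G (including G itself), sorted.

A, B, C, E, F, G

Start at G.
Its neighbours: F.
Then their neighbours: A, B.
Then next layer: E.
Then next layer: C.
Nothing further is reachable.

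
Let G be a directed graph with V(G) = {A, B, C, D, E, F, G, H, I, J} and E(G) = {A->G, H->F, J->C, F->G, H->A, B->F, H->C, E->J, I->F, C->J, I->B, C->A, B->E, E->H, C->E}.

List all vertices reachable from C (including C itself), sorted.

Start at C.
Its neighbours: A, E, J.
Then their neighbours: G, H.
Then next layer: F.
Nothing further is reachable.

A, C, E, F, G, H, J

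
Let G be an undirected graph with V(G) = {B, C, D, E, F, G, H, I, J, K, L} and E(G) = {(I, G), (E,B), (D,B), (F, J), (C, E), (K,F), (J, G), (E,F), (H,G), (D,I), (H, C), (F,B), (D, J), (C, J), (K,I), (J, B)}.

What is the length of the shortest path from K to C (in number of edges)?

3

Distance 0: K.
Distance 1: F, I.
Distance 2: B, D, E, G, J.
Distance 3: C, H — contains C.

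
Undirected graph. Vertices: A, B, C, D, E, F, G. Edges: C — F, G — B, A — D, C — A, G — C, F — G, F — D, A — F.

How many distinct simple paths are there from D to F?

4

D–A–C–F
D–A–C–G–F
D–A–F
D–F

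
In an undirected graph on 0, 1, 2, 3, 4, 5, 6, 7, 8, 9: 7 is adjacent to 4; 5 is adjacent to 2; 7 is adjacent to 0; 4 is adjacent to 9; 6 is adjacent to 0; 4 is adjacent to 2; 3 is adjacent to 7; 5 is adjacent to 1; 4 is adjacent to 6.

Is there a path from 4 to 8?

Explore from 4.
Distance 1: reach 2, 6, 7, 9.
Distance 2: reach 0, 3, 5.
Distance 3: reach 1.
The search is exhausted without reaching 8; it lies in a different component.

No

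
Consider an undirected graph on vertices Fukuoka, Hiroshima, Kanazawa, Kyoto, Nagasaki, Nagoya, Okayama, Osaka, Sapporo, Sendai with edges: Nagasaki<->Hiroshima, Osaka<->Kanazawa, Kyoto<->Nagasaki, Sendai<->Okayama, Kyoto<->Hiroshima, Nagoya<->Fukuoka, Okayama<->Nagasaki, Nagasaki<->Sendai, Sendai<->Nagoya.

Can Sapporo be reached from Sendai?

Explore from Sendai.
Distance 1: reach Nagasaki, Nagoya, Okayama.
Distance 2: reach Fukuoka, Hiroshima, Kyoto.
The search is exhausted without reaching Sapporo; it lies in a different component.

No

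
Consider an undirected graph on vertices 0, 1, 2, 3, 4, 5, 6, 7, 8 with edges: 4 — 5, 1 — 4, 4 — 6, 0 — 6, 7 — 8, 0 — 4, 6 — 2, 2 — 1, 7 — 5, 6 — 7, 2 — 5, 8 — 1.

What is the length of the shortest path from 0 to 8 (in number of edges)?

Distance 0: 0.
Distance 1: 4, 6.
Distance 2: 1, 2, 5, 7.
Distance 3: 8 — contains 8.

3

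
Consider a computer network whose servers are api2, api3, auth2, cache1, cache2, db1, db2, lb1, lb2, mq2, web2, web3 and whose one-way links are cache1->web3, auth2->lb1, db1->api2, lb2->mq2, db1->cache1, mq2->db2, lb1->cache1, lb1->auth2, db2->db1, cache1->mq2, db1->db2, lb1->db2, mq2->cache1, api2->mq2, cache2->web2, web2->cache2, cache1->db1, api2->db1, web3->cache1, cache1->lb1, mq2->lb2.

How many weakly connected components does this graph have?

3

From api2: component {api2, auth2, cache1, db1, db2, lb1, lb2, mq2, web3}.
From api3: component {api3}.
From cache2: component {cache2, web2}.
That's 3 components.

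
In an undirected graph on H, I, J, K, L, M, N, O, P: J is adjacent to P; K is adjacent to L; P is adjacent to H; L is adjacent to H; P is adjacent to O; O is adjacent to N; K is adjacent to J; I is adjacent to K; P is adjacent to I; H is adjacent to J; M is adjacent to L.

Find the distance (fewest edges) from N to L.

4

Distance 0: N.
Distance 1: O.
Distance 2: P.
Distance 3: H, I, J.
Distance 4: K, L — contains L.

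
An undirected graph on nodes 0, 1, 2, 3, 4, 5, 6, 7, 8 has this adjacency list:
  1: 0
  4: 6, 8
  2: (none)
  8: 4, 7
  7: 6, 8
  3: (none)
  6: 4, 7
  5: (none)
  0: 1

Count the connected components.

5

From 0: component {0, 1}.
From 2: component {2}.
From 3: component {3}.
From 4: component {4, 6, 7, 8}.
From 5: component {5}.
That's 5 components.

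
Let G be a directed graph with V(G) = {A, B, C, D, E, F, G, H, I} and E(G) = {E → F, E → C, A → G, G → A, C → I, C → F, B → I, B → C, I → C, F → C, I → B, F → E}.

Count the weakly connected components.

From A: component {A, G}.
From B: component {B, C, E, F, I}.
From D: component {D}.
From H: component {H}.
That's 4 components.

4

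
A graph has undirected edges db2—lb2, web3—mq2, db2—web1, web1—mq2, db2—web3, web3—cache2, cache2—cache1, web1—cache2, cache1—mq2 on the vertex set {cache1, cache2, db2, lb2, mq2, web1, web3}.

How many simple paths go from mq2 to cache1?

5

mq2–cache1
mq2–web1–cache2–cache1
mq2–web1–db2–web3–cache2–cache1
mq2–web3–cache2–cache1
mq2–web3–db2–web1–cache2–cache1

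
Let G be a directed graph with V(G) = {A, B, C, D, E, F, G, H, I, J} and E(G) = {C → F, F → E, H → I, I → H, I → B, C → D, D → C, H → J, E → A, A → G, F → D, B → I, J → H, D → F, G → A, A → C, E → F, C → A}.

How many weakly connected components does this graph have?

From A: component {A, C, D, E, F, G}.
From B: component {B, H, I, J}.
That's 2 components.

2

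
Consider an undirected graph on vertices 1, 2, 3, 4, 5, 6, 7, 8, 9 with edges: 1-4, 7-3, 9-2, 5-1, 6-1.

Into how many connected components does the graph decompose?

From 1: component {1, 4, 5, 6}.
From 2: component {2, 9}.
From 3: component {3, 7}.
From 8: component {8}.
That's 4 components.

4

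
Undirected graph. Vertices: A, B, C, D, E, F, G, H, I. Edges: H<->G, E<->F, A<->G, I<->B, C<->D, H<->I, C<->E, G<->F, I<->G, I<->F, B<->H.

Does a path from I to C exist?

Yes

Explore from I.
Distance 1: reach B, F, G, H.
Distance 2: reach A, E.
Distance 3: reach C.
Found C.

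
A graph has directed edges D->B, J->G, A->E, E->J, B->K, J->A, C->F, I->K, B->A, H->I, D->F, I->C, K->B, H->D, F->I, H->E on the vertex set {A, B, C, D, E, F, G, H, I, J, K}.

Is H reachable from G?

G has no outgoing edges, so nothing is reachable from it.

No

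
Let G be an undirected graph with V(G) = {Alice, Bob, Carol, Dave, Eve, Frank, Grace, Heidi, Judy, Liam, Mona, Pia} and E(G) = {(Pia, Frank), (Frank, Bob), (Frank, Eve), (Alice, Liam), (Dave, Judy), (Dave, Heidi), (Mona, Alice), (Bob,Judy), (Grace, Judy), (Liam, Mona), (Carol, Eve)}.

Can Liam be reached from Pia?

No

Explore from Pia.
Distance 1: reach Frank.
Distance 2: reach Bob, Eve.
Distance 3: reach Carol, Judy.
Distance 4: reach Dave, Grace.
Distance 5: reach Heidi.
The search is exhausted without reaching Liam; it lies in a different component.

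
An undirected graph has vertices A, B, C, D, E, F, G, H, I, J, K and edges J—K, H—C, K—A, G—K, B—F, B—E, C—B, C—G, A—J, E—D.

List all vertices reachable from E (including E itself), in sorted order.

Start at E.
Its neighbours: B, D.
Then their neighbours: C, F.
Then next layer: G, H.
Then next layer: K.
Then next layer: A, J.
Nothing further is reachable.

A, B, C, D, E, F, G, H, J, K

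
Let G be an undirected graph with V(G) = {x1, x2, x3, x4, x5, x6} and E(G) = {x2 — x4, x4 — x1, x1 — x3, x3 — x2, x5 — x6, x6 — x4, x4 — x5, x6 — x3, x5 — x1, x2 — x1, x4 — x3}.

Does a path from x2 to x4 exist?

Yes

Explore from x2.
Distance 1: reach x1, x3, x4.
Found x4.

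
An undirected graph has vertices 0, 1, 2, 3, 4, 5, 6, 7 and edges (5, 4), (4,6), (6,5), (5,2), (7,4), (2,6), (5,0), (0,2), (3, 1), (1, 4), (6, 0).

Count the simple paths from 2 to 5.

7

2–0–5
2–0–6–4–5
2–0–6–5
2–5
2–6–0–5
2–6–4–5
2–6–5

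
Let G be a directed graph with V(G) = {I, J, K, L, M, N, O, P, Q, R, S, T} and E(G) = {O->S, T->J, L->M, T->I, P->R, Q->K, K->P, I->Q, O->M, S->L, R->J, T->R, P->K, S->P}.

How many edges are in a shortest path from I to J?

Distance 0: I.
Distance 1: Q.
Distance 2: K.
Distance 3: P.
Distance 4: R.
Distance 5: J — contains J.

5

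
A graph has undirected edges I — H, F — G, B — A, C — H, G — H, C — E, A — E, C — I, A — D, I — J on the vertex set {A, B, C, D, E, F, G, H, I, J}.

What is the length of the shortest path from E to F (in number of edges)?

4

Distance 0: E.
Distance 1: A, C.
Distance 2: B, D, H, I.
Distance 3: G, J.
Distance 4: F — contains F.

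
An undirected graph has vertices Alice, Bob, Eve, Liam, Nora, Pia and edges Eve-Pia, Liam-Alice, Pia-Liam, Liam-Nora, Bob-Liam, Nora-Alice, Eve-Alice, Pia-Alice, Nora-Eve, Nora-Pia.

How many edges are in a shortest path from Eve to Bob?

Distance 0: Eve.
Distance 1: Alice, Nora, Pia.
Distance 2: Liam.
Distance 3: Bob — contains Bob.

3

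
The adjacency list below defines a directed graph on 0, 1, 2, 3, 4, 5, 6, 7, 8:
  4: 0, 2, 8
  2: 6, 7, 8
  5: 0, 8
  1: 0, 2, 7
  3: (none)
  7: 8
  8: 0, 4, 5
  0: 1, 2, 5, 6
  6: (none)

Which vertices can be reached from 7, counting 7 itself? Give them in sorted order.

Start at 7.
Its neighbours: 8.
Then their neighbours: 0, 4, 5.
Then next layer: 1, 2, 6.
Nothing further is reachable.

0, 1, 2, 4, 5, 6, 7, 8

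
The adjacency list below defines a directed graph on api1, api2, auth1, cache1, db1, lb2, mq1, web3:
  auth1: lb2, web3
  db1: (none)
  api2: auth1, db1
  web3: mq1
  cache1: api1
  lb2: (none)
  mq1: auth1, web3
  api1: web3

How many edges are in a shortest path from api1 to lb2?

4

Distance 0: api1.
Distance 1: web3.
Distance 2: mq1.
Distance 3: auth1.
Distance 4: lb2 — contains lb2.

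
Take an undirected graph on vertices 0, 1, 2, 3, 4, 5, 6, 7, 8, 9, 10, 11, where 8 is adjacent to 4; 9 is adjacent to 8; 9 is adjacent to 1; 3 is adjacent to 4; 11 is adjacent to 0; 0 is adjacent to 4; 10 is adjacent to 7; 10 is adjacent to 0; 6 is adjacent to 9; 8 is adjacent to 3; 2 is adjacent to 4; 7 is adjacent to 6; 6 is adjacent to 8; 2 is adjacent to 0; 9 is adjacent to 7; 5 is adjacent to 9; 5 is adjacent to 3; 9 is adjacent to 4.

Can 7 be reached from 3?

Yes

Explore from 3.
Distance 1: reach 4, 5, 8.
Distance 2: reach 0, 2, 6, 9.
Distance 3: reach 1, 7, 10, 11.
Found 7.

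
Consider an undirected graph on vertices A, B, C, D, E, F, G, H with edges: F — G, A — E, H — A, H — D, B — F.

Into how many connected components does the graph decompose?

3

From A: component {A, D, E, H}.
From B: component {B, F, G}.
From C: component {C}.
That's 3 components.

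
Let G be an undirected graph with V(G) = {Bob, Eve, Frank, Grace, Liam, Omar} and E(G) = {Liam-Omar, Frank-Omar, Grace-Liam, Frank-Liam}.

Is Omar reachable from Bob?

No

Bob has no edges, so nothing is reachable from it.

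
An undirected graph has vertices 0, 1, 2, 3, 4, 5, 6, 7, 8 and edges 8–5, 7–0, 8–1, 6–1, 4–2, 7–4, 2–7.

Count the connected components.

3

From 0: component {0, 2, 4, 7}.
From 1: component {1, 5, 6, 8}.
From 3: component {3}.
That's 3 components.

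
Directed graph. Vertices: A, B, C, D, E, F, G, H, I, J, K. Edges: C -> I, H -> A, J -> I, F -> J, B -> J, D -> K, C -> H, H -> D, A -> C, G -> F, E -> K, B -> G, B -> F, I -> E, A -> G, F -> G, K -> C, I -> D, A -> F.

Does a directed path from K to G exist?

Explore from K.
Distance 1: reach C.
Distance 2: reach H, I.
Distance 3: reach A, D, E.
Distance 4: reach F, G.
Found G.

Yes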